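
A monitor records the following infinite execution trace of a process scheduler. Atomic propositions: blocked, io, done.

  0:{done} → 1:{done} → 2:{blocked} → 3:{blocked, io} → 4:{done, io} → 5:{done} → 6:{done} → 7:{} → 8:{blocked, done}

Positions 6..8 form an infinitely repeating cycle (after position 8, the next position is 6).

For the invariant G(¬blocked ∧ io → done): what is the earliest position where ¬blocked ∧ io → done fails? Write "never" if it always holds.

never

¬blocked ∧ io → done holds at every position 0..8, and those are all the positions the trace ever visits, so the invariant G(¬blocked ∧ io → done) is never violated.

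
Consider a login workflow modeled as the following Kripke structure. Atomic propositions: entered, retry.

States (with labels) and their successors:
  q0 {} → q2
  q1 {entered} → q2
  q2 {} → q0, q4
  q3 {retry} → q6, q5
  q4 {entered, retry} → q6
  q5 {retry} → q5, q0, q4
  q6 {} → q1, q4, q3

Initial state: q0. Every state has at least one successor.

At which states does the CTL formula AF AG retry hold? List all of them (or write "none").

States satisfying AG retry: ∅.
States satisfying AF AG retry: ∅.

none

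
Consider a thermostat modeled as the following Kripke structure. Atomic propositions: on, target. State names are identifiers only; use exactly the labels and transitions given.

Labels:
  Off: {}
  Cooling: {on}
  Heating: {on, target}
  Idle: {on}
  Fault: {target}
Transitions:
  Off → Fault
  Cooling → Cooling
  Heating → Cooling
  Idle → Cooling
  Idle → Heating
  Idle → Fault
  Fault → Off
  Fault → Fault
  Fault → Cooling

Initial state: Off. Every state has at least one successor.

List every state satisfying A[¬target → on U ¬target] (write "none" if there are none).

{Off, Cooling, Heating, Idle}

States satisfying ¬target → on: {Cooling, Heating, Idle, Fault}.
States satisfying ¬target: {Off, Cooling, Idle}.
States satisfying A[¬target → on U ¬target]: {Off, Cooling, Heating, Idle}.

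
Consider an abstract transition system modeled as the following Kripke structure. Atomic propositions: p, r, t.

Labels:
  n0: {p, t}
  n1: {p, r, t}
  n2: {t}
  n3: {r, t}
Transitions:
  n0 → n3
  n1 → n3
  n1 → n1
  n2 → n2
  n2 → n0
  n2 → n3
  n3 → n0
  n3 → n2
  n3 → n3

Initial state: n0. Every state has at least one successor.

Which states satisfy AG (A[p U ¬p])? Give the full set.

{n0, n2, n3}

States satisfying A[p U ¬p]: {n0, n2, n3}.
States satisfying AG (A[p U ¬p]): {n0, n2, n3}.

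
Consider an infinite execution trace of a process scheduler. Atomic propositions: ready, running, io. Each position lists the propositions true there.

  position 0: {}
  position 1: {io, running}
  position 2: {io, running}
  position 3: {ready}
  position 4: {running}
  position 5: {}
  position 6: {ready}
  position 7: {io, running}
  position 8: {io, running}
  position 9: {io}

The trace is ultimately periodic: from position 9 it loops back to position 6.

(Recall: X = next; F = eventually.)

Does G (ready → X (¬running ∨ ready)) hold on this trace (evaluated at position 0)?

ready → X (¬running ∨ ready) must hold at every position from 0 onward. It fails at position 3, so G (ready → X (¬running ∨ ready)) is false.
Positions where ready holds: 3, 6.
Check X (¬running ∨ ready) at each: 3→fails, 6→fails.

No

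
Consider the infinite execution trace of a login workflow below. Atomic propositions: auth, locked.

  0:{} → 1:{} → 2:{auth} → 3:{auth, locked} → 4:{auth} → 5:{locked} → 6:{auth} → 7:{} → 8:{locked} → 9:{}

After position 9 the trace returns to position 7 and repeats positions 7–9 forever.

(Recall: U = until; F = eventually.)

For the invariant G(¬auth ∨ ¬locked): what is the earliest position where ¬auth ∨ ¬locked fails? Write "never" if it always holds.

Check ¬auth ∨ ¬locked at each position in order: 0 ✓, 1 ✓, 2 ✓.
At position 3 the labels are {auth, locked}, so ¬auth ∨ ¬locked is false there. This is the first violation.

3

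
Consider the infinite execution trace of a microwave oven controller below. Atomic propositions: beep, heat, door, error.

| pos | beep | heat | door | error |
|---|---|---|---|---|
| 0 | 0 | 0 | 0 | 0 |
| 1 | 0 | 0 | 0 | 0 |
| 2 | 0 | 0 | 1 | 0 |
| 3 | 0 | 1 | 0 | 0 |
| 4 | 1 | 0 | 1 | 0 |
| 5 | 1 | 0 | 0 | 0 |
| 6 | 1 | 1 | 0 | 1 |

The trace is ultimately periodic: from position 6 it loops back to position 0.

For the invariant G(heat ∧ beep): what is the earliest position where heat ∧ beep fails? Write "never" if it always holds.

0

At position 0 the labels are {}, so heat ∧ beep is false there. This is the first violation.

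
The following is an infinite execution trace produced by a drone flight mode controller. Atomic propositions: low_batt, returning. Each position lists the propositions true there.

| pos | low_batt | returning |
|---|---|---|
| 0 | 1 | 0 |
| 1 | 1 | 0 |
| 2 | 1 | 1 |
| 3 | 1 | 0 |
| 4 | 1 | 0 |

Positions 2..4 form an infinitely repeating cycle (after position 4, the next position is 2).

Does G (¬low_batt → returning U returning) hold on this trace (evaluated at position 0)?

Satisfied

¬low_batt → returning U returning holds at every position 0..4, and those are all positions ever visited, so G (¬low_batt → returning U returning) holds.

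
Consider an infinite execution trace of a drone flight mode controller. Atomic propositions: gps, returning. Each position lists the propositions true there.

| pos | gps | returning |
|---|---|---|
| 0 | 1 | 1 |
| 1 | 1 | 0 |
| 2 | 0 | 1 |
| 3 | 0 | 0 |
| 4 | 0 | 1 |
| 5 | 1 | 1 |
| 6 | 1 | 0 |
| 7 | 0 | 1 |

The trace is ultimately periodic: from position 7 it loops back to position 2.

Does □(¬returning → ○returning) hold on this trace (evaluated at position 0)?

Yes

¬returning → ○returning holds at every position 0..7, and those are all positions ever visited, so □(¬returning → ○returning) holds.
Positions where ¬returning holds: 1, 3, 6.
Check ○returning at each: 1→ok, 3→ok, 6→ok.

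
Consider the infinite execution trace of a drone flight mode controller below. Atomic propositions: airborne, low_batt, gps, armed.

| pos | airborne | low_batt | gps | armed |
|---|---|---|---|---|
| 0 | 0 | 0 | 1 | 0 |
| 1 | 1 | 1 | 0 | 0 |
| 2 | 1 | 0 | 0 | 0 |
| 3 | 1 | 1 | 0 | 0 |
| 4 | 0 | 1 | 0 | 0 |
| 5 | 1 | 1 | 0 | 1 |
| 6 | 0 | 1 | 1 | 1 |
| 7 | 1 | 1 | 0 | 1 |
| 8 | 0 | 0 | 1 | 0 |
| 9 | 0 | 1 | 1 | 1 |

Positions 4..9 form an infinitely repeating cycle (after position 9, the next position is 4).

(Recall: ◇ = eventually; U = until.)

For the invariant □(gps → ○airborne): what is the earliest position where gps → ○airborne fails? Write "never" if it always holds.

Check gps → ○airborne at each position in order: 0 ✓, 1 ✓, 2 ✓, 3 ✓, 4 ✓, 5 ✓, 6 ✓, 7 ✓.
At position 8 the labels are {gps} and the next position 9 has {armed, gps, low_batt}, so gps → ○airborne is false there. This is the first violation.

8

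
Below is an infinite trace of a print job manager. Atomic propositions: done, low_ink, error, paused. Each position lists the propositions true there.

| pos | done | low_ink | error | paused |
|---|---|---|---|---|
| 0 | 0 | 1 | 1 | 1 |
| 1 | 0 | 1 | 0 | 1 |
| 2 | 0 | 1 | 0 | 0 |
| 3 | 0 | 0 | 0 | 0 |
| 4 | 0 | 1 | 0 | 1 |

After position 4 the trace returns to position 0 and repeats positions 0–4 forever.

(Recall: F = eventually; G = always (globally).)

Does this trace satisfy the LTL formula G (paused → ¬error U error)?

Yes

paused → ¬error U error holds at every position 0..4, and those are all positions ever visited, so G (paused → ¬error U error) holds.
Positions where paused holds: 0, 1, 4.
Check ¬error U error at each: 0→ok, 1→ok, 4→ok.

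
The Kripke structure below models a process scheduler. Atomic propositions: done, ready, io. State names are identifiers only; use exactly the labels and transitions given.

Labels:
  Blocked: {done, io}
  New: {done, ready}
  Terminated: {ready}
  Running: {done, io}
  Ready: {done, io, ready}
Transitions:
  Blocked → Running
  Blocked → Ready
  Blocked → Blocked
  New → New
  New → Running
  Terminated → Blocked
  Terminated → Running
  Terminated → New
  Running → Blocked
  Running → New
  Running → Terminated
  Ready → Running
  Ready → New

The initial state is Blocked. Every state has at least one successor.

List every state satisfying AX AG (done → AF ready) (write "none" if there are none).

none

States satisfying AG (done → AF ready): ∅.
States satisfying AX AG (done → AF ready): ∅.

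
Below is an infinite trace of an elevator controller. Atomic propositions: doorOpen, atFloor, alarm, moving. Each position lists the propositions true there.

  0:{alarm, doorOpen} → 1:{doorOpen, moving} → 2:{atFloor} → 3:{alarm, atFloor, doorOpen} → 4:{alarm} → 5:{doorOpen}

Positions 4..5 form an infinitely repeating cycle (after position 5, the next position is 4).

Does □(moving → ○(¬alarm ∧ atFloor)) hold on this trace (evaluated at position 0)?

moving → ○(¬alarm ∧ atFloor) holds at every position 0..5, and those are all positions ever visited, so □(moving → ○(¬alarm ∧ atFloor)) holds.
Positions where moving holds: 1.
Check ○(¬alarm ∧ atFloor) at each: 1→ok.

Yes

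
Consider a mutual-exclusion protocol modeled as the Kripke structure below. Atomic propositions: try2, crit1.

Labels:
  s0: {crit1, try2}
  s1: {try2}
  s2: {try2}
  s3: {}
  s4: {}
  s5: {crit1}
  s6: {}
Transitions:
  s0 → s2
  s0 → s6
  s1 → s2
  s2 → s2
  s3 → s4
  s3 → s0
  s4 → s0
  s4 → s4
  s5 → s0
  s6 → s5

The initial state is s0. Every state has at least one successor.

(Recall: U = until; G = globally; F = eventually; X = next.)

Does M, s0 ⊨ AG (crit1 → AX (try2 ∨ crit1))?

Does not hold

States satisfying crit1 → AX (try2 ∨ crit1): {s1, s2, s3, s4, s5, s6}.
States satisfying AG (crit1 → AX (try2 ∨ crit1)): {s1, s2}.
s0 is reachable from s0 and violates crit1 → AX (try2 ∨ crit1), so AG fails at s0.
s0 ∉ Sat(AG (crit1 → AX (try2 ∨ crit1))).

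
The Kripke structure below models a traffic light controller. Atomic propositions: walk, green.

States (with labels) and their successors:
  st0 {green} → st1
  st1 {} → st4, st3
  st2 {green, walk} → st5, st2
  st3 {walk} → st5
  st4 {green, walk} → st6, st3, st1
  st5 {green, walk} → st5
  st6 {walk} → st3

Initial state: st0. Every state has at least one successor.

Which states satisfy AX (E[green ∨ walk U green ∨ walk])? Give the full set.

{st1, st2, st3, st5, st6}

States satisfying E[green ∨ walk U green ∨ walk]: {st0, st2, st3, st4, st5, st6}.
States satisfying AX (E[green ∨ walk U green ∨ walk]): {st1, st2, st3, st5, st6}.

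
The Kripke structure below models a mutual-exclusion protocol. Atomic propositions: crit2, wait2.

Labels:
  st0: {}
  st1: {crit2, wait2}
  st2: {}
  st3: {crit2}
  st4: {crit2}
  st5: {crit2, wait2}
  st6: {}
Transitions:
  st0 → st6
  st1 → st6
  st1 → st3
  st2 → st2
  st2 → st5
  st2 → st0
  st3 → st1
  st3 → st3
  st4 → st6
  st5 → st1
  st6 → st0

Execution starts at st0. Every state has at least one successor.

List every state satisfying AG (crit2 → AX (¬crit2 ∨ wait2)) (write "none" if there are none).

{st0, st4, st6}

States satisfying crit2 → AX (¬crit2 ∨ wait2): {st0, st2, st4, st5, st6}.
States satisfying AG (crit2 → AX (¬crit2 ∨ wait2)): {st0, st4, st6}.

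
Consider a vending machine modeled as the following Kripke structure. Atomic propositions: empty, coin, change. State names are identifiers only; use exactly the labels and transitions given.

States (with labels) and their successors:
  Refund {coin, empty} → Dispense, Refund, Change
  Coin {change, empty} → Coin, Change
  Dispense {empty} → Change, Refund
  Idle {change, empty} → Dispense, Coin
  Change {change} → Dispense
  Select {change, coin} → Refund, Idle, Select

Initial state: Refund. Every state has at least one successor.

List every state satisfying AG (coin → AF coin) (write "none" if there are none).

States satisfying coin → AF coin: {Refund, Coin, Dispense, Idle, Change, Select}.
States satisfying AG (coin → AF coin): {Refund, Coin, Dispense, Idle, Change, Select}.

{Refund, Coin, Dispense, Idle, Change, Select}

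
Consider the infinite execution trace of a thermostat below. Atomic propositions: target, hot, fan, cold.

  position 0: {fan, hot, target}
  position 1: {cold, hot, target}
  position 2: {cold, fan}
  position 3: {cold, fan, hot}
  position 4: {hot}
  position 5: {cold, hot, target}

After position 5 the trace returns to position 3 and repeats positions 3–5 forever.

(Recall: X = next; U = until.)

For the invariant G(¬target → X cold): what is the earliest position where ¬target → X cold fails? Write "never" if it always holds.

Check ¬target → X cold at each position in order: 0 ✓, 1 ✓, 2 ✓.
At position 3 the labels are {cold, fan, hot} and the next position 4 has {hot}, so ¬target → X cold is false there. This is the first violation.

3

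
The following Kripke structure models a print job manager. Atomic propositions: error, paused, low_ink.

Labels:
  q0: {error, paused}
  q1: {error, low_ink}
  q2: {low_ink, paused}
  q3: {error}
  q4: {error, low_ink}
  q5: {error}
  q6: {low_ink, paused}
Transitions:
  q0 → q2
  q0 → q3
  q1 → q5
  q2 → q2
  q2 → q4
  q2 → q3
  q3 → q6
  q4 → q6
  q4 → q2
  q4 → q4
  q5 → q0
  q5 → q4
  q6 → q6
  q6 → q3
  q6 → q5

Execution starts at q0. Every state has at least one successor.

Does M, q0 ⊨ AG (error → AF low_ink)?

Holds

States satisfying error → AF low_ink: {q0, q1, q2, q3, q4, q5, q6}.
States satisfying AG (error → AF low_ink): {q0, q1, q2, q3, q4, q5, q6}.
Every state reachable from q0 satisfies error → AF low_ink.
q0 ∈ Sat(AG (error → AF low_ink)).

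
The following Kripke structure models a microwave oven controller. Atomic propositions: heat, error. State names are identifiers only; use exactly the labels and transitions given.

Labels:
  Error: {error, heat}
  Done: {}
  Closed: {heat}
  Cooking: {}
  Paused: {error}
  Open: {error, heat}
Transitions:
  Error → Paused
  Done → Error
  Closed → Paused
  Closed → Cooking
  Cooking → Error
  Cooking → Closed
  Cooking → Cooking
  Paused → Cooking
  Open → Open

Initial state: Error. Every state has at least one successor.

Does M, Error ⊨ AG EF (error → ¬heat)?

States satisfying EF (error → ¬heat): {Error, Done, Closed, Cooking, Paused}.
States satisfying AG EF (error → ¬heat): {Error, Done, Closed, Cooking, Paused}.
Every state reachable from Error satisfies EF (error → ¬heat).
Error ∈ Sat(AG EF (error → ¬heat)).

Holds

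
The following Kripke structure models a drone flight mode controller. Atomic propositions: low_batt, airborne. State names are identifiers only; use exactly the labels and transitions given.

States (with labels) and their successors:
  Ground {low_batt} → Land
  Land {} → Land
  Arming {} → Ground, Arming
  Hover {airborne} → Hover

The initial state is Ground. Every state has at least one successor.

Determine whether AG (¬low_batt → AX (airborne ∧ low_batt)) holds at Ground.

Does not hold

States satisfying ¬low_batt → AX (airborne ∧ low_batt): {Ground}.
States satisfying AG (¬low_batt → AX (airborne ∧ low_batt)): ∅.
Land is reachable from Ground and violates ¬low_batt → AX (airborne ∧ low_batt), so AG fails at Ground.
Ground ∉ Sat(AG (¬low_batt → AX (airborne ∧ low_batt))).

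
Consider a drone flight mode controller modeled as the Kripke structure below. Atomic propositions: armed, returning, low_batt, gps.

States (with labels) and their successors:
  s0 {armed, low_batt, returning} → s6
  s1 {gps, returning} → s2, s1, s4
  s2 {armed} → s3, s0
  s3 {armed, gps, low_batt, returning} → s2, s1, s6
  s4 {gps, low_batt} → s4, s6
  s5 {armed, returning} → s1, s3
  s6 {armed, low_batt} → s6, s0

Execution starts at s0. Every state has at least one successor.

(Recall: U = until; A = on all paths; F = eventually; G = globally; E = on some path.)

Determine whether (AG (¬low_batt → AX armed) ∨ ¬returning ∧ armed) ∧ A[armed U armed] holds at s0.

States satisfying ¬low_batt → AX armed: {s0, s2, s3, s4, s6}.
States satisfying AG (¬low_batt → AX armed): {s0, s4, s6}.
States satisfying ¬returning: {s2, s4, s6}.
States satisfying ¬returning ∧ armed: {s2, s6}.
States satisfying AG (¬low_batt → AX armed) ∨ ¬returning ∧ armed: {s0, s2, s4, s6}.
States satisfying armed: {s0, s2, s3, s5, s6}.
States satisfying A[armed U armed]: {s0, s2, s3, s5, s6}.
States satisfying (AG (¬low_batt → AX armed) ∨ ¬returning ∧ armed) ∧ A[armed U armed]: {s0, s2, s6}.
s0 ∈ Sat((AG (¬low_batt → AX armed) ∨ ¬returning ∧ armed) ∧ A[armed U armed]).

Yes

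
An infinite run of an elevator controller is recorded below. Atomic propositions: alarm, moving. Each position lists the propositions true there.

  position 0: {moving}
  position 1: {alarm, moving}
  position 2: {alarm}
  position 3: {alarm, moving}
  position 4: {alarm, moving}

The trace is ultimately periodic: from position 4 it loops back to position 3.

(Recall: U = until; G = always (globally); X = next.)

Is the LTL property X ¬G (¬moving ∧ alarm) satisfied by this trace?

The position after 0 is 1; ¬G (¬moving ∧ alarm) is true there.

Satisfied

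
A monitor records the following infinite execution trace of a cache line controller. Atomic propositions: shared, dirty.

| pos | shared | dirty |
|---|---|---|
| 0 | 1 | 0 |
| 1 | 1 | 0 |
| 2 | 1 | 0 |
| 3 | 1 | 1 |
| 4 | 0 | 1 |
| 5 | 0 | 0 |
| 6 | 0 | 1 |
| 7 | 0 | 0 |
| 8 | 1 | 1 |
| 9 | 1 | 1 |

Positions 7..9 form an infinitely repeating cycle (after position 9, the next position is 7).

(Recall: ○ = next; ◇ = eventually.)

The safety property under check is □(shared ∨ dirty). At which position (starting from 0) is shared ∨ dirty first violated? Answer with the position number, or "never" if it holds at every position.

Check shared ∨ dirty at each position in order: 0 ✓, 1 ✓, 2 ✓, 3 ✓, 4 ✓.
At position 5 the labels are {}, so shared ∨ dirty is false there. This is the first violation.

5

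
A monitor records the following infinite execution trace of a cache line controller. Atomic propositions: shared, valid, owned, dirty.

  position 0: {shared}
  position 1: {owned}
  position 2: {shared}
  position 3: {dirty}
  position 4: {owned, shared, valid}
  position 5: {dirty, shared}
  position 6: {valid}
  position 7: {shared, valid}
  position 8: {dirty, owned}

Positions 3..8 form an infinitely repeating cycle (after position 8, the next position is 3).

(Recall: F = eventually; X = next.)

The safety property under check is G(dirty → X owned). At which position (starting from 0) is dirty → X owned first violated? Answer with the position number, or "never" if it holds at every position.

5

Check dirty → X owned at each position in order: 0 ✓, 1 ✓, 2 ✓, 3 ✓, 4 ✓.
At position 5 the labels are {dirty, shared} and the next position 6 has {valid}, so dirty → X owned is false there. This is the first violation.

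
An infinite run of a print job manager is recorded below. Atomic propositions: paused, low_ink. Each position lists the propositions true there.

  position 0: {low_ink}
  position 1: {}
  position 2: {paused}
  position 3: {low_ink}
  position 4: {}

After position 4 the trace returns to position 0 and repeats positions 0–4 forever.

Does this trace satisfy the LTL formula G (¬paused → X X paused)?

¬paused → X X paused must hold at every position from 0 onward. It fails at position 1, so G (¬paused → X X paused) is false.
Positions where ¬paused holds: 0, 1, 3, 4.
Check X X paused at each: 0→ok, 1→fails, 3→fails, 4→fails.

Does not hold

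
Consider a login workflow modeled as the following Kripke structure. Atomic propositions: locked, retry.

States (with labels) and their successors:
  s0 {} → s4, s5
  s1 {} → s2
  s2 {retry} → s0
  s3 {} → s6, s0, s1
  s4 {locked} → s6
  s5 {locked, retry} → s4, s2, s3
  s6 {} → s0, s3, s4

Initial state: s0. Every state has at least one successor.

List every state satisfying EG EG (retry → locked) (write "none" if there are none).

States satisfying EG (retry → locked): {s0, s3, s4, s5, s6}.
States satisfying EG EG (retry → locked): {s0, s3, s4, s5, s6}.

{s0, s3, s4, s5, s6}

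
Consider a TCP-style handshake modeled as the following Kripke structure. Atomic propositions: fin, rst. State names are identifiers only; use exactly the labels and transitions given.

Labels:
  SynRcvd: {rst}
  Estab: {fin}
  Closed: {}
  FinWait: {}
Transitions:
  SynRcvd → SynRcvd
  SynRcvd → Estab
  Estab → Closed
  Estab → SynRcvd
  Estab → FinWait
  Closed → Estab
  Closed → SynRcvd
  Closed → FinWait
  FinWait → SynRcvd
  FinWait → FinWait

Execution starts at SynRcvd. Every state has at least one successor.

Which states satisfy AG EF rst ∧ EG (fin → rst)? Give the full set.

States satisfying EF rst: {SynRcvd, Estab, Closed, FinWait}.
States satisfying AG EF rst: {SynRcvd, Estab, Closed, FinWait}.
States satisfying fin → rst: {SynRcvd, Closed, FinWait}.
States satisfying EG (fin → rst): {SynRcvd, Closed, FinWait}.
States satisfying AG EF rst ∧ EG (fin → rst): {SynRcvd, Closed, FinWait}.

{SynRcvd, Closed, FinWait}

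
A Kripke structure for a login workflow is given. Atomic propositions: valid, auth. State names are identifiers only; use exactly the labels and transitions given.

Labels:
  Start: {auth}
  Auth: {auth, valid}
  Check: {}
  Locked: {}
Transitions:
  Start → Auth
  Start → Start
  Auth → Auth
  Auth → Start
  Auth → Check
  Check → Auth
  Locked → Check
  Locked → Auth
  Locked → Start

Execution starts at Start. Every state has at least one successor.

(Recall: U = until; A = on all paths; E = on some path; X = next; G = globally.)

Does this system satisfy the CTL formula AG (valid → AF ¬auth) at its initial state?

States satisfying valid → AF ¬auth: {Start, Check, Locked}.
States satisfying AG (valid → AF ¬auth): ∅.
Auth is reachable from Start and violates valid → AF ¬auth, so AG fails at Start.
Start ∉ Sat(AG (valid → AF ¬auth)).

Does not hold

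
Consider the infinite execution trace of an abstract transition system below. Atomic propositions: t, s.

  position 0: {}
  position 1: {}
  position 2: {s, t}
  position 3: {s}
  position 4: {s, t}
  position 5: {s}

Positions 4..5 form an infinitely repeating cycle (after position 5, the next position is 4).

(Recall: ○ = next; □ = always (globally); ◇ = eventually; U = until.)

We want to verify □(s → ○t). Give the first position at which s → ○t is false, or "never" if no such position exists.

Check s → ○t at each position in order: 0 ✓, 1 ✓.
At position 2 the labels are {s, t} and the next position 3 has {s}, so s → ○t is false there. This is the first violation.

2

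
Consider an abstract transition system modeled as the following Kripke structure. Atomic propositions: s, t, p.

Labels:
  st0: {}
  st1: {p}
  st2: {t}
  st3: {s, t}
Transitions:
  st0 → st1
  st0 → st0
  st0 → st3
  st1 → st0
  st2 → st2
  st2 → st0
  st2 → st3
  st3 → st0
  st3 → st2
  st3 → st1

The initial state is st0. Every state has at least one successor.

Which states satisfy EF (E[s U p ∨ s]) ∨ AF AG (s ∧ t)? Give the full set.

States satisfying E[s U p ∨ s]: {st1, st3}.
States satisfying EF (E[s U p ∨ s]): {st0, st1, st2, st3}.
States satisfying AG (s ∧ t): ∅.
States satisfying AF AG (s ∧ t): ∅.
States satisfying EF (E[s U p ∨ s]) ∨ AF AG (s ∧ t): {st0, st1, st2, st3}.

{st0, st1, st2, st3}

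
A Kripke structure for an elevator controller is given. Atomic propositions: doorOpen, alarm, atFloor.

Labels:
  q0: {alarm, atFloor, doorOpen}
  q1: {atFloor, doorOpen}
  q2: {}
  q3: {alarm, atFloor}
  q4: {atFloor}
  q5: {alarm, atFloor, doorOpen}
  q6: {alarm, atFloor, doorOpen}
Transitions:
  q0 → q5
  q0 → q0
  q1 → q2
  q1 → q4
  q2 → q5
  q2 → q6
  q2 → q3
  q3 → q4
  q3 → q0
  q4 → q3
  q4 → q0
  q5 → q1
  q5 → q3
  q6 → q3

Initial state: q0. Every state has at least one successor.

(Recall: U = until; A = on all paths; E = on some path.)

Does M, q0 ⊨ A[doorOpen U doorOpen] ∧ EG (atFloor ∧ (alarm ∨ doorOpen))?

Satisfied

States satisfying doorOpen: {q0, q1, q5, q6}.
States satisfying A[doorOpen U doorOpen]: {q0, q1, q5, q6}.
States satisfying atFloor ∧ (alarm ∨ doorOpen): {q0, q1, q3, q5, q6}.
States satisfying EG (atFloor ∧ (alarm ∨ doorOpen)): {q0, q3, q5, q6}.
States satisfying A[doorOpen U doorOpen] ∧ EG (atFloor ∧ (alarm ∨ doorOpen)): {q0, q5, q6}.
q0 ∈ Sat(A[doorOpen U doorOpen] ∧ EG (atFloor ∧ (alarm ∨ doorOpen))).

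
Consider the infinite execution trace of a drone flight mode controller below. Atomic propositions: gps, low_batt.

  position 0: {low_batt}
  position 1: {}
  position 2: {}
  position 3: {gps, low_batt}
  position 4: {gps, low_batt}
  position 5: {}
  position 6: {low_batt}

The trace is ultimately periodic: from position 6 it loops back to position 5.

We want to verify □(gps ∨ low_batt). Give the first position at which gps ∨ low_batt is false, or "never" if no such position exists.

Check gps ∨ low_batt at each position in order: 0 ✓.
At position 1 the labels are {}, so gps ∨ low_batt is false there. This is the first violation.

1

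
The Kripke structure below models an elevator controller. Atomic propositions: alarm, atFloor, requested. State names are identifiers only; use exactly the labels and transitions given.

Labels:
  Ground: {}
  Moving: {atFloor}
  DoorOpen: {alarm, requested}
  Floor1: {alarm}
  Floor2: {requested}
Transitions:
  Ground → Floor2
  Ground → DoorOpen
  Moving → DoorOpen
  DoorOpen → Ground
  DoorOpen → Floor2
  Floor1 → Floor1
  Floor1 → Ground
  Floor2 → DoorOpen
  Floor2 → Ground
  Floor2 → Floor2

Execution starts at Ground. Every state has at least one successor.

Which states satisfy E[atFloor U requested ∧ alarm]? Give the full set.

{Moving, DoorOpen}

States satisfying atFloor: {Moving}.
States satisfying requested ∧ alarm: {DoorOpen}.
States satisfying E[atFloor U requested ∧ alarm]: {Moving, DoorOpen}.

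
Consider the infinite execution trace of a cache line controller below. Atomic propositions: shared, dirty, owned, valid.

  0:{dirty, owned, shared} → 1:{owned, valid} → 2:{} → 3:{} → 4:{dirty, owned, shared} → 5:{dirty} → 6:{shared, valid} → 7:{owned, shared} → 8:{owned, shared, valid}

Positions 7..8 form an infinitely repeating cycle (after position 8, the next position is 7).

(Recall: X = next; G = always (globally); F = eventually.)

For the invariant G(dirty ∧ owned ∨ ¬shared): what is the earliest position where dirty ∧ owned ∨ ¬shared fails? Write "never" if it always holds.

6

Check dirty ∧ owned ∨ ¬shared at each position in order: 0 ✓, 1 ✓, 2 ✓, 3 ✓, 4 ✓, 5 ✓.
At position 6 the labels are {shared, valid}, so dirty ∧ owned ∨ ¬shared is false there. This is the first violation.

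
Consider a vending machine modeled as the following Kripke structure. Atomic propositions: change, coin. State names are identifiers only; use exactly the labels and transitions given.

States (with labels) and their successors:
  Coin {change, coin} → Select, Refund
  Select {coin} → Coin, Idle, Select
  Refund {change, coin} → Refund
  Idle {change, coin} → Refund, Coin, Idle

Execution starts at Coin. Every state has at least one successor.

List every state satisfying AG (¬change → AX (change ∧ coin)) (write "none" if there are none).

{Refund}

States satisfying ¬change → AX (change ∧ coin): {Coin, Refund, Idle}.
States satisfying AG (¬change → AX (change ∧ coin)): {Refund}.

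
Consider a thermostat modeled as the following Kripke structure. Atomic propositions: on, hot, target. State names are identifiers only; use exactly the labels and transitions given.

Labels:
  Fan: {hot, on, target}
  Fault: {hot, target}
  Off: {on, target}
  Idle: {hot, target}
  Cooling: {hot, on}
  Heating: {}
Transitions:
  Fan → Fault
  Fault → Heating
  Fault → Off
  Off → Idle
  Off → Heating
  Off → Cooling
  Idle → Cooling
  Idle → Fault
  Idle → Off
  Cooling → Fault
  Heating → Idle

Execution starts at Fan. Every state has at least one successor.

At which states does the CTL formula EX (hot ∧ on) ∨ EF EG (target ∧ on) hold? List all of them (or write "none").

States satisfying hot ∧ on: {Fan, Cooling}.
States satisfying EX (hot ∧ on): {Off, Idle}.
States satisfying EG (target ∧ on): ∅.
States satisfying EF EG (target ∧ on): ∅.
States satisfying EX (hot ∧ on) ∨ EF EG (target ∧ on): {Off, Idle}.

{Off, Idle}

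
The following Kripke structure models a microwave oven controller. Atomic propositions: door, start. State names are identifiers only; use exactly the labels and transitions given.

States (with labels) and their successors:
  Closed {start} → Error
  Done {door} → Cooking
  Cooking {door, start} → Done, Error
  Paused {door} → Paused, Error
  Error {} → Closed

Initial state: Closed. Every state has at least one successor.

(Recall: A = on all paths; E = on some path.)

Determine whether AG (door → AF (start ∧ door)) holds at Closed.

Satisfied

States satisfying door → AF (start ∧ door): {Closed, Done, Cooking, Error}.
States satisfying AG (door → AF (start ∧ door)): {Closed, Done, Cooking, Error}.
Every state reachable from Closed satisfies door → AF (start ∧ door).
Closed ∈ Sat(AG (door → AF (start ∧ door))).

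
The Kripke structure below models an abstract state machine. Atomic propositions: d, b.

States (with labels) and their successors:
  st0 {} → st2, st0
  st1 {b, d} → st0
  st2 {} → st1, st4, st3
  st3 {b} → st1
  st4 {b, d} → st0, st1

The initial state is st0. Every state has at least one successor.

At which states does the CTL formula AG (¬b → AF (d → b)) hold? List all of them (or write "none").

States satisfying ¬b → AF (d → b): {st0, st1, st2, st3, st4}.
States satisfying AG (¬b → AF (d → b)): {st0, st1, st2, st3, st4}.

{st0, st1, st2, st3, st4}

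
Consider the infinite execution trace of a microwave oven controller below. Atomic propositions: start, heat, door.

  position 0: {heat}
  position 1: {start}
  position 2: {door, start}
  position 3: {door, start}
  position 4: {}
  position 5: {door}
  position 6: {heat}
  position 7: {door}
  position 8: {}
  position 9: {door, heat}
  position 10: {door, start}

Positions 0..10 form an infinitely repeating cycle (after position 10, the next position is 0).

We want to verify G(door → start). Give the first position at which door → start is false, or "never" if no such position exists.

5

Check door → start at each position in order: 0 ✓, 1 ✓, 2 ✓, 3 ✓, 4 ✓.
At position 5 the labels are {door}, so door → start is false there. This is the first violation.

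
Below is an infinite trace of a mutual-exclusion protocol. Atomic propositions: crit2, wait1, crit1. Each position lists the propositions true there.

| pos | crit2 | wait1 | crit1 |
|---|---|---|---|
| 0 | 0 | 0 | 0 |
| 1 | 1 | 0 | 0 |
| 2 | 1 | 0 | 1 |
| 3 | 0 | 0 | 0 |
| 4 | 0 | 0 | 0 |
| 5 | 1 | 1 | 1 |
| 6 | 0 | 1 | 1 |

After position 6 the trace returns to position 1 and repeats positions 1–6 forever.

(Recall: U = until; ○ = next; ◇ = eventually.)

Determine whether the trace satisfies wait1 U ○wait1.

Violated

Walking from position 0: at position 0, ○wait1 has not yet held and wait1 fails, so wait1 U ○wait1 is false.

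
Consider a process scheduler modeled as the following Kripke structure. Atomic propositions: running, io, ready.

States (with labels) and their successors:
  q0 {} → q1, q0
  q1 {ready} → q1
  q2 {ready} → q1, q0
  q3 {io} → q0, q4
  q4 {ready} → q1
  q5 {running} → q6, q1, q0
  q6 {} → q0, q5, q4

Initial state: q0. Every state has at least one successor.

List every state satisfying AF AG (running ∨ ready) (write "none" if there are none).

{q1, q4}

States satisfying AG (running ∨ ready): {q1, q4}.
States satisfying AF AG (running ∨ ready): {q1, q4}.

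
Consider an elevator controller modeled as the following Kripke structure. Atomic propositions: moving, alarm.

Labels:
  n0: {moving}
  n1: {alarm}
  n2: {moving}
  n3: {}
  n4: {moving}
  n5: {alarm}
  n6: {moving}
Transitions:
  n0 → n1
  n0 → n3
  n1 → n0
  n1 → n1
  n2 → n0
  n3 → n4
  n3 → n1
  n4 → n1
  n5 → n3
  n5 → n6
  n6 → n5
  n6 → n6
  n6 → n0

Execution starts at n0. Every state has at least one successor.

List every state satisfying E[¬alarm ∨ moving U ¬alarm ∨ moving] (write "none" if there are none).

{n0, n2, n3, n4, n6}

States satisfying ¬alarm ∨ moving: {n0, n2, n3, n4, n6}.
States satisfying E[¬alarm ∨ moving U ¬alarm ∨ moving]: {n0, n2, n3, n4, n6}.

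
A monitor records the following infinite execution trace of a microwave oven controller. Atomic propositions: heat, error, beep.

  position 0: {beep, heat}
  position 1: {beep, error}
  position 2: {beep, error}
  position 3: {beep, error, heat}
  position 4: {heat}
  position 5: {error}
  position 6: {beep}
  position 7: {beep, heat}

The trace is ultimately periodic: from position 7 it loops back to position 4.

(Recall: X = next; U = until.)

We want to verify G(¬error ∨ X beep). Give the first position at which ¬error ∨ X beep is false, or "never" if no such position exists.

3

Check ¬error ∨ X beep at each position in order: 0 ✓, 1 ✓, 2 ✓.
At position 3 the labels are {beep, error, heat} and the next position 4 has {heat}, so ¬error ∨ X beep is false there. This is the first violation.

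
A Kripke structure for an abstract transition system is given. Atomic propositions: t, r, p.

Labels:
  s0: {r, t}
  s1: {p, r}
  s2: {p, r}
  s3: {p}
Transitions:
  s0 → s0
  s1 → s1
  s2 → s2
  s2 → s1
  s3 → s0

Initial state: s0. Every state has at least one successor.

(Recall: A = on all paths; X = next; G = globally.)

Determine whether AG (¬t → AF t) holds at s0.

Yes

States satisfying ¬t → AF t: {s0, s3}.
States satisfying AG (¬t → AF t): {s0, s3}.
Every state reachable from s0 satisfies ¬t → AF t.
s0 ∈ Sat(AG (¬t → AF t)).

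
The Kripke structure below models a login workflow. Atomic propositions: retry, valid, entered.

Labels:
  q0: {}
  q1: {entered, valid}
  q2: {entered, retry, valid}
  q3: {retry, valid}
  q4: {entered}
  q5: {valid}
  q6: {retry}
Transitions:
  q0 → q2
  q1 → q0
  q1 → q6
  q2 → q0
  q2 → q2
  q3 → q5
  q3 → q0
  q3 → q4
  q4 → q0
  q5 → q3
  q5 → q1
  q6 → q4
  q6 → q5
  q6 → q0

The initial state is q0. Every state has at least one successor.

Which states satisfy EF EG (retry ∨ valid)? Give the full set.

States satisfying EG (retry ∨ valid): {q1, q2, q3, q5, q6}.
States satisfying EF EG (retry ∨ valid): {q0, q1, q2, q3, q4, q5, q6}.

{q0, q1, q2, q3, q4, q5, q6}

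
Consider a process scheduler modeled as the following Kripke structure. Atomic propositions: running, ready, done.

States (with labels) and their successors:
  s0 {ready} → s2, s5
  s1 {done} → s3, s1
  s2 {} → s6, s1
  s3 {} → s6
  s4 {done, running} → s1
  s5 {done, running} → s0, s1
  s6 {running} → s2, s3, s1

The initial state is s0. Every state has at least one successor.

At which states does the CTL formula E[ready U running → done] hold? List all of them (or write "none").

{s0, s1, s2, s3, s4, s5}

States satisfying ready: {s0}.
States satisfying running → done: {s0, s1, s2, s3, s4, s5}.
States satisfying E[ready U running → done]: {s0, s1, s2, s3, s4, s5}.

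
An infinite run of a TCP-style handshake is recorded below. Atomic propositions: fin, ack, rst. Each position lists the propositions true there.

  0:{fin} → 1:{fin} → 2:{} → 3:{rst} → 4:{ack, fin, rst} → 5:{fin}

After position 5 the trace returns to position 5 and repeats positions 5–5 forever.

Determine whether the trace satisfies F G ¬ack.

Holds

G ¬ack holds at position 5, which is reachable from 0, so F G ¬ack holds.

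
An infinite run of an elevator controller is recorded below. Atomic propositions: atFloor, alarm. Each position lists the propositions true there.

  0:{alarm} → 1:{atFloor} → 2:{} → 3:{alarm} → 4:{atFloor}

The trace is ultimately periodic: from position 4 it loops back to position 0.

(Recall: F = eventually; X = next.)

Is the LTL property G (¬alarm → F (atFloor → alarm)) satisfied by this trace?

¬alarm → F (atFloor → alarm) holds at every position 0..4, and those are all positions ever visited, so G (¬alarm → F (atFloor → alarm)) holds.
Positions where ¬alarm holds: 1, 2, 4.
Check F (atFloor → alarm) at each: 1→ok, 2→ok, 4→ok.

Yes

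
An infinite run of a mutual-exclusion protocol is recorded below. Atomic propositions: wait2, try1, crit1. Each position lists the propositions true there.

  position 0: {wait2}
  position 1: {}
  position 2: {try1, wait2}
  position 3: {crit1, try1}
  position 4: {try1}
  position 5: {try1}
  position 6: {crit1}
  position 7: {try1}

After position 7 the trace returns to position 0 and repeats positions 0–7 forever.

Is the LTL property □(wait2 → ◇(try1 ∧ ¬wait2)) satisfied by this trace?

Yes

wait2 → ◇(try1 ∧ ¬wait2) holds at every position 0..7, and those are all positions ever visited, so □(wait2 → ◇(try1 ∧ ¬wait2)) holds.
Positions where wait2 holds: 0, 2.
Check ◇(try1 ∧ ¬wait2) at each: 0→ok, 2→ok.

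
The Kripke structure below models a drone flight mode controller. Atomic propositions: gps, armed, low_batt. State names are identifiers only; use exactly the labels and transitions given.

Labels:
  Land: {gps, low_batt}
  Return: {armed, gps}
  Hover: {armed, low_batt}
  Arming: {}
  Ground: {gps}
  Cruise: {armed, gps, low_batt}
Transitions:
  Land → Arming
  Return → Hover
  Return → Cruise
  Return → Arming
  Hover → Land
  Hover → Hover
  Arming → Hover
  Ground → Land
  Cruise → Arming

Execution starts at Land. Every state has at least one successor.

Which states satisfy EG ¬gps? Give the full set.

States satisfying ¬gps: {Hover, Arming}.
States satisfying EG ¬gps: {Hover, Arming}.

{Hover, Arming}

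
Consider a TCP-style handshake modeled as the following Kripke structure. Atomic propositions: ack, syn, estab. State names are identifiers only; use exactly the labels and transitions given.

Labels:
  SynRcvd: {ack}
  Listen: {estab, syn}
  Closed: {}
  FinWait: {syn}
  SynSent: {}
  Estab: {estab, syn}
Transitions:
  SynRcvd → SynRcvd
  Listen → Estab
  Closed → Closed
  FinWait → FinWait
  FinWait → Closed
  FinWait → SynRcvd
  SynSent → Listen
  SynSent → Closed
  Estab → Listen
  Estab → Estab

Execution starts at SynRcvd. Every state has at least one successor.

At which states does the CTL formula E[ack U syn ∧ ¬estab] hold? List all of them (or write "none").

States satisfying ack: {SynRcvd}.
States satisfying syn ∧ ¬estab: {FinWait}.
States satisfying E[ack U syn ∧ ¬estab]: {FinWait}.

{FinWait}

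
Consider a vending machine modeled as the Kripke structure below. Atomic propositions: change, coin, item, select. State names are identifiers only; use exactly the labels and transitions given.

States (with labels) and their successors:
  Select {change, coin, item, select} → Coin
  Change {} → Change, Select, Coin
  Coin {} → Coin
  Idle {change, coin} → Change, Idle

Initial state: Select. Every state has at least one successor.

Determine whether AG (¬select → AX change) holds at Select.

States satisfying ¬select → AX change: {Select}.
States satisfying AG (¬select → AX change): ∅.
Coin is reachable from Select and violates ¬select → AX change, so AG fails at Select.
Select ∉ Sat(AG (¬select → AX change)).

Does not hold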